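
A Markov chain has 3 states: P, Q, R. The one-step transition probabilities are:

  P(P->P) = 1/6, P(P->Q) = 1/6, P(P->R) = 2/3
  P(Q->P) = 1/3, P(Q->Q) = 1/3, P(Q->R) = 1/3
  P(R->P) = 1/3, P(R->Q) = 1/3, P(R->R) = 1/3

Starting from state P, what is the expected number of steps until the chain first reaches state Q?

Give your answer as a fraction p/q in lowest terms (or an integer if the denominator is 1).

Let h_i = expected steps to first reach Q from state i.
Boundary: h_Q = 0.
First-step equations for the other states:
  h_P = 1 + 1/6*h_P + 1/6*h_Q + 2/3*h_R
  h_R = 1 + 1/3*h_P + 1/3*h_Q + 1/3*h_R

Substituting h_Q = 0 and rearranging gives the linear system (I - Q) h = 1:
  [5/6, -2/3] . (h_P, h_R) = 1
  [-1/3, 2/3] . (h_P, h_R) = 1

Solving yields:
  h_P = 4
  h_R = 7/2

Starting state is P, so the expected hitting time is h_P = 4.

Answer: 4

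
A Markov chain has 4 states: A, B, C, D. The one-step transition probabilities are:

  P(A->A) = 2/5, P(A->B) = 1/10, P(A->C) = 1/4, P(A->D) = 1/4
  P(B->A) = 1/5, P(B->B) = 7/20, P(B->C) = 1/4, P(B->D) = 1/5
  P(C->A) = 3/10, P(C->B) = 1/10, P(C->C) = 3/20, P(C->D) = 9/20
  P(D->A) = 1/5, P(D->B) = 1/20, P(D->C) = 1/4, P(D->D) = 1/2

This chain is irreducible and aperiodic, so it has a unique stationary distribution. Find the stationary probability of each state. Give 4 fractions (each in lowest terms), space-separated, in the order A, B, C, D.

Answer: 49/176 265/2464 5/22 953/2464

Derivation:
The stationary distribution satisfies pi = pi * P, i.e.:
  pi_A = 2/5*pi_A + 1/5*pi_B + 3/10*pi_C + 1/5*pi_D
  pi_B = 1/10*pi_A + 7/20*pi_B + 1/10*pi_C + 1/20*pi_D
  pi_C = 1/4*pi_A + 1/4*pi_B + 3/20*pi_C + 1/4*pi_D
  pi_D = 1/4*pi_A + 1/5*pi_B + 9/20*pi_C + 1/2*pi_D
with normalization: pi_A + pi_B + pi_C + pi_D = 1.

Using the first 3 balance equations plus normalization, the linear system A*pi = b is:
  [-3/5, 1/5, 3/10, 1/5] . pi = 0
  [1/10, -13/20, 1/10, 1/20] . pi = 0
  [1/4, 1/4, -17/20, 1/4] . pi = 0
  [1, 1, 1, 1] . pi = 1

Solving yields:
  pi_A = 49/176
  pi_B = 265/2464
  pi_C = 5/22
  pi_D = 953/2464

Verification (pi * P):
  49/176*2/5 + 265/2464*1/5 + 5/22*3/10 + 953/2464*1/5 = 49/176 = pi_A  (ok)
  49/176*1/10 + 265/2464*7/20 + 5/22*1/10 + 953/2464*1/20 = 265/2464 = pi_B  (ok)
  49/176*1/4 + 265/2464*1/4 + 5/22*3/20 + 953/2464*1/4 = 5/22 = pi_C  (ok)
  49/176*1/4 + 265/2464*1/5 + 5/22*9/20 + 953/2464*1/2 = 953/2464 = pi_D  (ok)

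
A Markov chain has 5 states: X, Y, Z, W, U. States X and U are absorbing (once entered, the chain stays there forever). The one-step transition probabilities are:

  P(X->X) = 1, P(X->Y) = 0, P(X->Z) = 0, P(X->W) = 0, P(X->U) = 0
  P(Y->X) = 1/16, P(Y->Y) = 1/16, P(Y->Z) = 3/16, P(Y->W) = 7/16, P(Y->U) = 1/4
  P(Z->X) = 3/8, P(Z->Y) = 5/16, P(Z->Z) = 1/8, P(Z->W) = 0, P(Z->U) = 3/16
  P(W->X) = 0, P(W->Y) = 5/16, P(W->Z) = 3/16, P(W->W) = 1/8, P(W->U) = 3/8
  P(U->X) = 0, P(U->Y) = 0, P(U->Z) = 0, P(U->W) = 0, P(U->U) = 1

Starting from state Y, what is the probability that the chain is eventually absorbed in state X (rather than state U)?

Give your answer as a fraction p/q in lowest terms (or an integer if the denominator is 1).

Let a_i = P(absorbed in X | start in state i).
Boundary conditions: a_X = 1, a_U = 0.
For each transient state i, a_i = sum_j P(i->j) * a_j:
  a_Y = 1/16*a_X + 1/16*a_Y + 3/16*a_Z + 7/16*a_W + 1/4*a_U
  a_Z = 3/8*a_X + 5/16*a_Y + 1/8*a_Z + 0*a_W + 3/16*a_U
  a_W = 0*a_X + 5/16*a_Y + 3/16*a_Z + 1/8*a_W + 3/8*a_U

Substituting a_X = 1 and a_U = 0, rearrange to (I - Q) a = r where r[i] = P(i -> X):
  [15/16, -3/16, -7/16] . (a_Y, a_Z, a_W) = 1/16
  [-5/16, 7/8, 0] . (a_Y, a_Z, a_W) = 3/8
  [-5/16, -3/16, 7/8] . (a_Y, a_Z, a_W) = 0

Solving yields:
  a_Y = 82/305
  a_Z = 32/61
  a_W = 89/427

Starting state is Y, so the absorption probability is a_Y = 82/305.

Answer: 82/305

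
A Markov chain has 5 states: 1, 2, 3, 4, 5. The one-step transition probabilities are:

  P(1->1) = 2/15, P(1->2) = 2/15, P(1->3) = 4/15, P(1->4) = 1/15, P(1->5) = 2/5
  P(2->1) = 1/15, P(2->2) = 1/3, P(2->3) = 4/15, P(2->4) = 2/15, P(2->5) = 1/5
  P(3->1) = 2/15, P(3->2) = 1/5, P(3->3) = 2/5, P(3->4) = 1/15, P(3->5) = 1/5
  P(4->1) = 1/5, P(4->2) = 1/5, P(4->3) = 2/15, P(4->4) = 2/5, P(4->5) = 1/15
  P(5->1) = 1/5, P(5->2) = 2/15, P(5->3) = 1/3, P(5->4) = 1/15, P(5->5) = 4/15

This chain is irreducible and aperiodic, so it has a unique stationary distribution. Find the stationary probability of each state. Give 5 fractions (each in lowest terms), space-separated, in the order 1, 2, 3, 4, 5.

The stationary distribution satisfies pi = pi * P, i.e.:
  pi_1 = 2/15*pi_1 + 1/15*pi_2 + 2/15*pi_3 + 1/5*pi_4 + 1/5*pi_5
  pi_2 = 2/15*pi_1 + 1/3*pi_2 + 1/5*pi_3 + 1/5*pi_4 + 2/15*pi_5
  pi_3 = 4/15*pi_1 + 4/15*pi_2 + 2/5*pi_3 + 2/15*pi_4 + 1/3*pi_5
  pi_4 = 1/15*pi_1 + 2/15*pi_2 + 1/15*pi_3 + 2/5*pi_4 + 1/15*pi_5
  pi_5 = 2/5*pi_1 + 1/5*pi_2 + 1/5*pi_3 + 1/15*pi_4 + 4/15*pi_5
with normalization: pi_1 + pi_2 + pi_3 + pi_4 + pi_5 = 1.

Using the first 4 balance equations plus normalization, the linear system A*pi = b is:
  [-13/15, 1/15, 2/15, 1/5, 1/5] . pi = 0
  [2/15, -2/3, 1/5, 1/5, 2/15] . pi = 0
  [4/15, 4/15, -3/5, 2/15, 1/3] . pi = 0
  [1/15, 2/15, 1/15, -3/5, 1/15] . pi = 0
  [1, 1, 1, 1, 1] . pi = 1

Solving yields:
  pi_1 = 3823/26725
  pi_2 = 1081/5345
  pi_3 = 8197/26725
  pi_4 = 3213/26725
  pi_5 = 6087/26725

Verification (pi * P):
  3823/26725*2/15 + 1081/5345*1/15 + 8197/26725*2/15 + 3213/26725*1/5 + 6087/26725*1/5 = 3823/26725 = pi_1  (ok)
  3823/26725*2/15 + 1081/5345*1/3 + 8197/26725*1/5 + 3213/26725*1/5 + 6087/26725*2/15 = 1081/5345 = pi_2  (ok)
  3823/26725*4/15 + 1081/5345*4/15 + 8197/26725*2/5 + 3213/26725*2/15 + 6087/26725*1/3 = 8197/26725 = pi_3  (ok)
  3823/26725*1/15 + 1081/5345*2/15 + 8197/26725*1/15 + 3213/26725*2/5 + 6087/26725*1/15 = 3213/26725 = pi_4  (ok)
  3823/26725*2/5 + 1081/5345*1/5 + 8197/26725*1/5 + 3213/26725*1/15 + 6087/26725*4/15 = 6087/26725 = pi_5  (ok)

Answer: 3823/26725 1081/5345 8197/26725 3213/26725 6087/26725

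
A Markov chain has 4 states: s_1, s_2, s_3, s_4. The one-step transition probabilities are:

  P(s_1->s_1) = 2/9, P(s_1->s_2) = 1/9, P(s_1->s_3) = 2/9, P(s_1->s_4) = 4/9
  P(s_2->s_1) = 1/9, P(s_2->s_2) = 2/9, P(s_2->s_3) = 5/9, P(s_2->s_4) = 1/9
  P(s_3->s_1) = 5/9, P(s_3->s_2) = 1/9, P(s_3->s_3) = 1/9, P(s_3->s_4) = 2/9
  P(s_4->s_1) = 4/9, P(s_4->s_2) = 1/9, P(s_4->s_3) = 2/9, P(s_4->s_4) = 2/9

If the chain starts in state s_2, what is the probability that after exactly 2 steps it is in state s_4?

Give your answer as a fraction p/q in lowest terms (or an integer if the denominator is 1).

Answer: 2/9

Derivation:
Computing P^2 by repeated multiplication:
P^1 =
  s_1: [2/9, 1/9, 2/9, 4/9]
  s_2: [1/9, 2/9, 5/9, 1/9]
  s_3: [5/9, 1/9, 1/9, 2/9]
  s_4: [4/9, 1/9, 2/9, 2/9]
P^2 =
  s_1: [31/81, 10/81, 19/81, 7/27]
  s_2: [11/27, 11/81, 19/81, 2/9]
  s_3: [8/27, 10/81, 20/81, 1/3]
  s_4: [1/3, 10/81, 19/81, 25/81]

(P^2)[s_2 -> s_4] = 2/9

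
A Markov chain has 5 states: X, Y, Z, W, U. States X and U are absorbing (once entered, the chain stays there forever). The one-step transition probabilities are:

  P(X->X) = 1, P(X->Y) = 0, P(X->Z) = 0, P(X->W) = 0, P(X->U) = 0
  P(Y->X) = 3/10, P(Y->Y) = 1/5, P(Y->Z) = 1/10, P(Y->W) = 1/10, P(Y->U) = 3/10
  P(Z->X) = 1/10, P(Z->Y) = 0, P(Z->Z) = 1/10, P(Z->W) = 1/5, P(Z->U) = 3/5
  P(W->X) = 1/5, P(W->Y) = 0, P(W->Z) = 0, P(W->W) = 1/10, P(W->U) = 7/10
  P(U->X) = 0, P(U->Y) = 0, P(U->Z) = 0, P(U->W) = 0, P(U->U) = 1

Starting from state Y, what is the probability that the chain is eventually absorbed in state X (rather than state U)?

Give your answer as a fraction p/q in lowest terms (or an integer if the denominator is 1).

Let a_i = P(absorbed in X | start in state i).
Boundary conditions: a_X = 1, a_U = 0.
For each transient state i, a_i = sum_j P(i->j) * a_j:
  a_Y = 3/10*a_X + 1/5*a_Y + 1/10*a_Z + 1/10*a_W + 3/10*a_U
  a_Z = 1/10*a_X + 0*a_Y + 1/10*a_Z + 1/5*a_W + 3/5*a_U
  a_W = 1/5*a_X + 0*a_Y + 0*a_Z + 1/10*a_W + 7/10*a_U

Substituting a_X = 1 and a_U = 0, rearrange to (I - Q) a = r where r[i] = P(i -> X):
  [4/5, -1/10, -1/10] . (a_Y, a_Z, a_W) = 3/10
  [0, 9/10, -1/5] . (a_Y, a_Z, a_W) = 1/10
  [0, 0, 9/10] . (a_Y, a_Z, a_W) = 1/5

Solving yields:
  a_Y = 137/324
  a_Z = 13/81
  a_W = 2/9

Starting state is Y, so the absorption probability is a_Y = 137/324.

Answer: 137/324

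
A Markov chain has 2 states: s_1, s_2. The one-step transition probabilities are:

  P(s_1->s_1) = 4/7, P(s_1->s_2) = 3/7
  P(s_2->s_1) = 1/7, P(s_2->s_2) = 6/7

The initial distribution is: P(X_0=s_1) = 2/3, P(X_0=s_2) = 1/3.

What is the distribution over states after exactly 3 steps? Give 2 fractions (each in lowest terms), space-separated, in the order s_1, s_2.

Answer: 97/343 246/343

Derivation:
Propagating the distribution step by step (d_{t+1} = d_t * P):
d_0 = (s_1=2/3, s_2=1/3)
  d_1[s_1] = 2/3*4/7 + 1/3*1/7 = 3/7
  d_1[s_2] = 2/3*3/7 + 1/3*6/7 = 4/7
d_1 = (s_1=3/7, s_2=4/7)
  d_2[s_1] = 3/7*4/7 + 4/7*1/7 = 16/49
  d_2[s_2] = 3/7*3/7 + 4/7*6/7 = 33/49
d_2 = (s_1=16/49, s_2=33/49)
  d_3[s_1] = 16/49*4/7 + 33/49*1/7 = 97/343
  d_3[s_2] = 16/49*3/7 + 33/49*6/7 = 246/343
d_3 = (s_1=97/343, s_2=246/343)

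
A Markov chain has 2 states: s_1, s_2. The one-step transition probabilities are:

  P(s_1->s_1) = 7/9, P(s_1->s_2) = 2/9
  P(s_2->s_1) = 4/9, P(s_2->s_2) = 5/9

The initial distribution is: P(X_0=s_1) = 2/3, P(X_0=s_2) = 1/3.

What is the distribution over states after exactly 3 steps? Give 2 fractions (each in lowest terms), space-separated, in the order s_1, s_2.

Answer: 2/3 1/3

Derivation:
Propagating the distribution step by step (d_{t+1} = d_t * P):
d_0 = (s_1=2/3, s_2=1/3)
  d_1[s_1] = 2/3*7/9 + 1/3*4/9 = 2/3
  d_1[s_2] = 2/3*2/9 + 1/3*5/9 = 1/3
d_1 = (s_1=2/3, s_2=1/3)
  d_2[s_1] = 2/3*7/9 + 1/3*4/9 = 2/3
  d_2[s_2] = 2/3*2/9 + 1/3*5/9 = 1/3
d_2 = (s_1=2/3, s_2=1/3)
  d_3[s_1] = 2/3*7/9 + 1/3*4/9 = 2/3
  d_3[s_2] = 2/3*2/9 + 1/3*5/9 = 1/3
d_3 = (s_1=2/3, s_2=1/3)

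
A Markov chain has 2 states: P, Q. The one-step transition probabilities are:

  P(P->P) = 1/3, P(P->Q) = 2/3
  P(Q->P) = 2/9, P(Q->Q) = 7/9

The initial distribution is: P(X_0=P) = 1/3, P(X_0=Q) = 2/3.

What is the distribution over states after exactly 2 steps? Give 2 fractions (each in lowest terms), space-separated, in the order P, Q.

Answer: 61/243 182/243

Derivation:
Propagating the distribution step by step (d_{t+1} = d_t * P):
d_0 = (P=1/3, Q=2/3)
  d_1[P] = 1/3*1/3 + 2/3*2/9 = 7/27
  d_1[Q] = 1/3*2/3 + 2/3*7/9 = 20/27
d_1 = (P=7/27, Q=20/27)
  d_2[P] = 7/27*1/3 + 20/27*2/9 = 61/243
  d_2[Q] = 7/27*2/3 + 20/27*7/9 = 182/243
d_2 = (P=61/243, Q=182/243)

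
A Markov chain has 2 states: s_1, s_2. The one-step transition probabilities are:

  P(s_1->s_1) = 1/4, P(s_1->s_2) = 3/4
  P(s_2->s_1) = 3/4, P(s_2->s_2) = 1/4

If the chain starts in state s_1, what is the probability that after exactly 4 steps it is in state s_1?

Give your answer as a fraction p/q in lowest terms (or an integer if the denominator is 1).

Answer: 17/32

Derivation:
Computing P^4 by repeated multiplication:
P^1 =
  s_1: [1/4, 3/4]
  s_2: [3/4, 1/4]
P^2 =
  s_1: [5/8, 3/8]
  s_2: [3/8, 5/8]
P^3 =
  s_1: [7/16, 9/16]
  s_2: [9/16, 7/16]
P^4 =
  s_1: [17/32, 15/32]
  s_2: [15/32, 17/32]

(P^4)[s_1 -> s_1] = 17/32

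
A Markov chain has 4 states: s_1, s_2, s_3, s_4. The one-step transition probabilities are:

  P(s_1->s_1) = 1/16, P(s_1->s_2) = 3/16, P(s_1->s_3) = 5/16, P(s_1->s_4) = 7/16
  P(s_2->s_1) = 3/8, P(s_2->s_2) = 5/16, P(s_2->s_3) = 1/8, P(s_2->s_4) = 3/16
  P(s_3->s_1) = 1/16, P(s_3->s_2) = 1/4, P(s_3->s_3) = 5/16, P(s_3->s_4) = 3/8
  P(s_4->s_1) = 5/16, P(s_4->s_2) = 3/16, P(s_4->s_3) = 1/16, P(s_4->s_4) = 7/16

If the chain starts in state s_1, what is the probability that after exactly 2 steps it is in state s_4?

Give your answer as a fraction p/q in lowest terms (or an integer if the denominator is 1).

Answer: 95/256

Derivation:
Computing P^2 by repeated multiplication:
P^1 =
  s_1: [1/16, 3/16, 5/16, 7/16]
  s_2: [3/8, 5/16, 1/8, 3/16]
  s_3: [1/16, 1/4, 5/16, 3/8]
  s_4: [5/16, 3/16, 1/16, 7/16]
P^2 =
  s_1: [59/256, 59/256, 43/256, 95/256]
  s_2: [53/256, 15/64, 53/256, 45/128]
  s_3: [15/64, 61/256, 11/64, 91/256]
  s_4: [59/256, 55/256, 43/256, 99/256]

(P^2)[s_1 -> s_4] = 95/256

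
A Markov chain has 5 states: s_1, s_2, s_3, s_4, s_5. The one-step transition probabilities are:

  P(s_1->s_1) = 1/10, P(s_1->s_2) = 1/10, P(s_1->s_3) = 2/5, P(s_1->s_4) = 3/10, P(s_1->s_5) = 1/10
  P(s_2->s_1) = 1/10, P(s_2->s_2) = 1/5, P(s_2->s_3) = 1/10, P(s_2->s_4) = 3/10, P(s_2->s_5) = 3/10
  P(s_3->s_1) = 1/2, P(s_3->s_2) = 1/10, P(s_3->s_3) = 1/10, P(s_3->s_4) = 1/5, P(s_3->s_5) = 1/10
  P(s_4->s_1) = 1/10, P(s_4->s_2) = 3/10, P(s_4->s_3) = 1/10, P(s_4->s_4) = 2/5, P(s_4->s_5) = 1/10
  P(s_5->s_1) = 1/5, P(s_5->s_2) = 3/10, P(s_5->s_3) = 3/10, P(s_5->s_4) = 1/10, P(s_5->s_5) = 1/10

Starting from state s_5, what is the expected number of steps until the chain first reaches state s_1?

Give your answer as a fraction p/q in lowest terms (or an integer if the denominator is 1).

Answer: 182/37

Derivation:
Let h_i = expected steps to first reach s_1 from state i.
Boundary: h_s_1 = 0.
First-step equations for the other states:
  h_s_2 = 1 + 1/10*h_s_1 + 1/5*h_s_2 + 1/10*h_s_3 + 3/10*h_s_4 + 3/10*h_s_5
  h_s_3 = 1 + 1/2*h_s_1 + 1/10*h_s_2 + 1/10*h_s_3 + 1/5*h_s_4 + 1/10*h_s_5
  h_s_4 = 1 + 1/10*h_s_1 + 3/10*h_s_2 + 1/10*h_s_3 + 2/5*h_s_4 + 1/10*h_s_5
  h_s_5 = 1 + 1/5*h_s_1 + 3/10*h_s_2 + 3/10*h_s_3 + 1/10*h_s_4 + 1/10*h_s_5

Substituting h_s_1 = 0 and rearranging gives the linear system (I - Q) h = 1:
  [4/5, -1/10, -3/10, -3/10] . (h_s_2, h_s_3, h_s_4, h_s_5) = 1
  [-1/10, 9/10, -1/5, -1/10] . (h_s_2, h_s_3, h_s_4, h_s_5) = 1
  [-3/10, -1/10, 3/5, -1/10] . (h_s_2, h_s_3, h_s_4, h_s_5) = 1
  [-3/10, -3/10, -1/10, 9/10] . (h_s_2, h_s_3, h_s_4, h_s_5) = 1

Solving yields:
  h_s_2 = 1072/185
  h_s_3 = 672/185
  h_s_4 = 1108/185
  h_s_5 = 182/37

Starting state is s_5, so the expected hitting time is h_s_5 = 182/37.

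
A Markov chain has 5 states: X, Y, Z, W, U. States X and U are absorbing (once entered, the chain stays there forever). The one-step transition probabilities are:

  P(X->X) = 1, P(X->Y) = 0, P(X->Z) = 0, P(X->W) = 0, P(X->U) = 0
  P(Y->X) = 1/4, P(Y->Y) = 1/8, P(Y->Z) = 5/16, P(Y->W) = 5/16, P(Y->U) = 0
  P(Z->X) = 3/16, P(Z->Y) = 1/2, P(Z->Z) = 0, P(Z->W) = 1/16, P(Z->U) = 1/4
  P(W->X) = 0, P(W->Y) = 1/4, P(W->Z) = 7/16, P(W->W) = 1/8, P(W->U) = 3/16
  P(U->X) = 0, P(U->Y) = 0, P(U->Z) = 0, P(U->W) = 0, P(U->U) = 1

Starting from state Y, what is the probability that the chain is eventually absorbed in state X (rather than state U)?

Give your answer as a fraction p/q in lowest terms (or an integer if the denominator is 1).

Answer: 1183/1858

Derivation:
Let a_i = P(absorbed in X | start in state i).
Boundary conditions: a_X = 1, a_U = 0.
For each transient state i, a_i = sum_j P(i->j) * a_j:
  a_Y = 1/4*a_X + 1/8*a_Y + 5/16*a_Z + 5/16*a_W + 0*a_U
  a_Z = 3/16*a_X + 1/2*a_Y + 0*a_Z + 1/16*a_W + 1/4*a_U
  a_W = 0*a_X + 1/4*a_Y + 7/16*a_Z + 1/8*a_W + 3/16*a_U

Substituting a_X = 1 and a_U = 0, rearrange to (I - Q) a = r where r[i] = P(i -> X):
  [7/8, -5/16, -5/16] . (a_Y, a_Z, a_W) = 1/4
  [-1/2, 1, -1/16] . (a_Y, a_Z, a_W) = 3/16
  [-1/4, -7/16, 7/8] . (a_Y, a_Z, a_W) = 0

Solving yields:
  a_Y = 1183/1858
  a_Z = 496/929
  a_W = 417/929

Starting state is Y, so the absorption probability is a_Y = 1183/1858.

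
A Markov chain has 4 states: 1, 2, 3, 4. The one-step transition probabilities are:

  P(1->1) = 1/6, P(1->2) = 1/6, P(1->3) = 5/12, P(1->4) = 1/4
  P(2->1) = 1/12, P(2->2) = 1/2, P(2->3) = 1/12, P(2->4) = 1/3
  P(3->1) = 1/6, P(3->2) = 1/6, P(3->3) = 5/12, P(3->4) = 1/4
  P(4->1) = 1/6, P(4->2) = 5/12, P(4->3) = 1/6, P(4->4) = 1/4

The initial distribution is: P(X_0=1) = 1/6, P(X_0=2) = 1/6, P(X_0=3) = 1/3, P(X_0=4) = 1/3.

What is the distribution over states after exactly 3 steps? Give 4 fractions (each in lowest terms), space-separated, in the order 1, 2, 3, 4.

Propagating the distribution step by step (d_{t+1} = d_t * P):
d_0 = (1=1/6, 2=1/6, 3=1/3, 4=1/3)
  d_1[1] = 1/6*1/6 + 1/6*1/12 + 1/3*1/6 + 1/3*1/6 = 11/72
  d_1[2] = 1/6*1/6 + 1/6*1/2 + 1/3*1/6 + 1/3*5/12 = 11/36
  d_1[3] = 1/6*5/12 + 1/6*1/12 + 1/3*5/12 + 1/3*1/6 = 5/18
  d_1[4] = 1/6*1/4 + 1/6*1/3 + 1/3*1/4 + 1/3*1/4 = 19/72
d_1 = (1=11/72, 2=11/36, 3=5/18, 4=19/72)
  d_2[1] = 11/72*1/6 + 11/36*1/12 + 5/18*1/6 + 19/72*1/6 = 61/432
  d_2[2] = 11/72*1/6 + 11/36*1/2 + 5/18*1/6 + 19/72*5/12 = 289/864
  d_2[3] = 11/72*5/12 + 11/36*1/12 + 5/18*5/12 + 19/72*1/6 = 215/864
  d_2[4] = 11/72*1/4 + 11/36*1/3 + 5/18*1/4 + 19/72*1/4 = 119/432
d_2 = (1=61/432, 2=289/864, 3=215/864, 4=119/432)
  d_3[1] = 61/432*1/6 + 289/864*1/12 + 215/864*1/6 + 119/432*1/6 = 1439/10368
  d_3[2] = 61/432*1/6 + 289/864*1/2 + 215/864*1/6 + 119/432*5/12 = 1799/5184
  d_3[3] = 61/432*5/12 + 289/864*1/12 + 215/864*5/12 + 119/432*1/6 = 1225/5184
  d_3[4] = 61/432*1/4 + 289/864*1/3 + 215/864*1/4 + 119/432*1/4 = 2881/10368
d_3 = (1=1439/10368, 2=1799/5184, 3=1225/5184, 4=2881/10368)

Answer: 1439/10368 1799/5184 1225/5184 2881/10368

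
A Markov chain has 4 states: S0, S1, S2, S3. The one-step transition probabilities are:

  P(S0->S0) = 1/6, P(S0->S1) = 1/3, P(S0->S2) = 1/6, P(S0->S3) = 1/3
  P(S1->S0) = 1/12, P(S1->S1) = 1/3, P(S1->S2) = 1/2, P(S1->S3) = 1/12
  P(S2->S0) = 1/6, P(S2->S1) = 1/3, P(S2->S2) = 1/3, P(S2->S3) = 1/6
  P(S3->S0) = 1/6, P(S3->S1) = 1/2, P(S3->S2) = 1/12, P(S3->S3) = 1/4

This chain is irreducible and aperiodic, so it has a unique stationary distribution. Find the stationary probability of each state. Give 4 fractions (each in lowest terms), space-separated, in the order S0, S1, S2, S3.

Answer: 55/403 146/403 132/403 70/403

Derivation:
The stationary distribution satisfies pi = pi * P, i.e.:
  pi_S0 = 1/6*pi_S0 + 1/12*pi_S1 + 1/6*pi_S2 + 1/6*pi_S3
  pi_S1 = 1/3*pi_S0 + 1/3*pi_S1 + 1/3*pi_S2 + 1/2*pi_S3
  pi_S2 = 1/6*pi_S0 + 1/2*pi_S1 + 1/3*pi_S2 + 1/12*pi_S3
  pi_S3 = 1/3*pi_S0 + 1/12*pi_S1 + 1/6*pi_S2 + 1/4*pi_S3
with normalization: pi_S0 + pi_S1 + pi_S2 + pi_S3 = 1.

Using the first 3 balance equations plus normalization, the linear system A*pi = b is:
  [-5/6, 1/12, 1/6, 1/6] . pi = 0
  [1/3, -2/3, 1/3, 1/2] . pi = 0
  [1/6, 1/2, -2/3, 1/12] . pi = 0
  [1, 1, 1, 1] . pi = 1

Solving yields:
  pi_S0 = 55/403
  pi_S1 = 146/403
  pi_S2 = 132/403
  pi_S3 = 70/403

Verification (pi * P):
  55/403*1/6 + 146/403*1/12 + 132/403*1/6 + 70/403*1/6 = 55/403 = pi_S0  (ok)
  55/403*1/3 + 146/403*1/3 + 132/403*1/3 + 70/403*1/2 = 146/403 = pi_S1  (ok)
  55/403*1/6 + 146/403*1/2 + 132/403*1/3 + 70/403*1/12 = 132/403 = pi_S2  (ok)
  55/403*1/3 + 146/403*1/12 + 132/403*1/6 + 70/403*1/4 = 70/403 = pi_S3  (ok)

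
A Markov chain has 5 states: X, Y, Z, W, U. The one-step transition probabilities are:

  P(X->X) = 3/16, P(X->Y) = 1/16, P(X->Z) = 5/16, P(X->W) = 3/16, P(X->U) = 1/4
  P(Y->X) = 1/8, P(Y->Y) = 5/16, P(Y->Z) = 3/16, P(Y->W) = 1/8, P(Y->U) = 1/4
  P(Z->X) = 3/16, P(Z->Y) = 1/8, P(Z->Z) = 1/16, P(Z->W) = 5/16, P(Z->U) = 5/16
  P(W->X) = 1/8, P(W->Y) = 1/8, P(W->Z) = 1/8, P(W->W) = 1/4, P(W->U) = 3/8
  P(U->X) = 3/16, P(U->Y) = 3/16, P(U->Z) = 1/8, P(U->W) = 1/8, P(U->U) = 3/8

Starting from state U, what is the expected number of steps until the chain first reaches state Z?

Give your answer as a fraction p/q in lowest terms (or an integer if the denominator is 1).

Answer: 24968/4181

Derivation:
Let h_i = expected steps to first reach Z from state i.
Boundary: h_Z = 0.
First-step equations for the other states:
  h_X = 1 + 3/16*h_X + 1/16*h_Y + 5/16*h_Z + 3/16*h_W + 1/4*h_U
  h_Y = 1 + 1/8*h_X + 5/16*h_Y + 3/16*h_Z + 1/8*h_W + 1/4*h_U
  h_W = 1 + 1/8*h_X + 1/8*h_Y + 1/8*h_Z + 1/4*h_W + 3/8*h_U
  h_U = 1 + 3/16*h_X + 3/16*h_Y + 1/8*h_Z + 1/8*h_W + 3/8*h_U

Substituting h_Z = 0 and rearranging gives the linear system (I - Q) h = 1:
  [13/16, -1/16, -3/16, -1/4] . (h_X, h_Y, h_W, h_U) = 1
  [-1/8, 11/16, -1/8, -1/4] . (h_X, h_Y, h_W, h_U) = 1
  [-1/8, -1/8, 3/4, -3/8] . (h_X, h_Y, h_W, h_U) = 1
  [-3/16, -3/16, -1/8, 5/8] . (h_X, h_Y, h_W, h_U) = 1

Solving yields:
  h_X = 20496/4181
  h_Y = 208/37
  h_W = 25392/4181
  h_U = 24968/4181

Starting state is U, so the expected hitting time is h_U = 24968/4181.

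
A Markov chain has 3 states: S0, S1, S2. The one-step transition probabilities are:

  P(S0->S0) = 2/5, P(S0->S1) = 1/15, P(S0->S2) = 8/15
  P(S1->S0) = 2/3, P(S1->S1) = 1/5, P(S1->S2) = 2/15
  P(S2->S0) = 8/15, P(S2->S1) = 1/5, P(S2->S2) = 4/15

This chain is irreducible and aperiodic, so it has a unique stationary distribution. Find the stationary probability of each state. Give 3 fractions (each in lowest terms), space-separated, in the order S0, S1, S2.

Answer: 18/37 5/37 14/37

Derivation:
The stationary distribution satisfies pi = pi * P, i.e.:
  pi_S0 = 2/5*pi_S0 + 2/3*pi_S1 + 8/15*pi_S2
  pi_S1 = 1/15*pi_S0 + 1/5*pi_S1 + 1/5*pi_S2
  pi_S2 = 8/15*pi_S0 + 2/15*pi_S1 + 4/15*pi_S2
with normalization: pi_S0 + pi_S1 + pi_S2 = 1.

Using the first 2 balance equations plus normalization, the linear system A*pi = b is:
  [-3/5, 2/3, 8/15] . pi = 0
  [1/15, -4/5, 1/5] . pi = 0
  [1, 1, 1] . pi = 1

Solving yields:
  pi_S0 = 18/37
  pi_S1 = 5/37
  pi_S2 = 14/37

Verification (pi * P):
  18/37*2/5 + 5/37*2/3 + 14/37*8/15 = 18/37 = pi_S0  (ok)
  18/37*1/15 + 5/37*1/5 + 14/37*1/5 = 5/37 = pi_S1  (ok)
  18/37*8/15 + 5/37*2/15 + 14/37*4/15 = 14/37 = pi_S2  (ok)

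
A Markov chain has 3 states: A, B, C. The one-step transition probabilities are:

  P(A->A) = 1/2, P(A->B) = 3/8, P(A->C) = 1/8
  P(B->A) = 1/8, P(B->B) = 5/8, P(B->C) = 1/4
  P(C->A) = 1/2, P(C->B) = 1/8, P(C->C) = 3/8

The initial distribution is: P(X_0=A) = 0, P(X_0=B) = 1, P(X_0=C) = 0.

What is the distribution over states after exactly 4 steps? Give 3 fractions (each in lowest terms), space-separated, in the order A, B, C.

Answer: 697/2048 429/1024 493/2048

Derivation:
Propagating the distribution step by step (d_{t+1} = d_t * P):
d_0 = (A=0, B=1, C=0)
  d_1[A] = 0*1/2 + 1*1/8 + 0*1/2 = 1/8
  d_1[B] = 0*3/8 + 1*5/8 + 0*1/8 = 5/8
  d_1[C] = 0*1/8 + 1*1/4 + 0*3/8 = 1/4
d_1 = (A=1/8, B=5/8, C=1/4)
  d_2[A] = 1/8*1/2 + 5/8*1/8 + 1/4*1/2 = 17/64
  d_2[B] = 1/8*3/8 + 5/8*5/8 + 1/4*1/8 = 15/32
  d_2[C] = 1/8*1/8 + 5/8*1/4 + 1/4*3/8 = 17/64
d_2 = (A=17/64, B=15/32, C=17/64)
  d_3[A] = 17/64*1/2 + 15/32*1/8 + 17/64*1/2 = 83/256
  d_3[B] = 17/64*3/8 + 15/32*5/8 + 17/64*1/8 = 109/256
  d_3[C] = 17/64*1/8 + 15/32*1/4 + 17/64*3/8 = 1/4
d_3 = (A=83/256, B=109/256, C=1/4)
  d_4[A] = 83/256*1/2 + 109/256*1/8 + 1/4*1/2 = 697/2048
  d_4[B] = 83/256*3/8 + 109/256*5/8 + 1/4*1/8 = 429/1024
  d_4[C] = 83/256*1/8 + 109/256*1/4 + 1/4*3/8 = 493/2048
d_4 = (A=697/2048, B=429/1024, C=493/2048)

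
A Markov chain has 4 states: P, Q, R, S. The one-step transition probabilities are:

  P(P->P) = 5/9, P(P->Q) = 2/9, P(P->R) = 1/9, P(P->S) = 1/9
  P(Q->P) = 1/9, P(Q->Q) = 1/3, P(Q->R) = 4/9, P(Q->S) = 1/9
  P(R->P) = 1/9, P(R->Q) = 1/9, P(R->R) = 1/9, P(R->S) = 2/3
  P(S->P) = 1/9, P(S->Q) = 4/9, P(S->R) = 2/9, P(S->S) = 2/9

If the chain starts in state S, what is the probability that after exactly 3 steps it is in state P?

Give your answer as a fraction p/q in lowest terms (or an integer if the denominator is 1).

Computing P^3 by repeated multiplication:
P^1 =
  P: [5/9, 2/9, 1/9, 1/9]
  Q: [1/9, 1/3, 4/9, 1/9]
  R: [1/9, 1/9, 1/9, 2/3]
  S: [1/9, 4/9, 2/9, 2/9]
P^2 =
  P: [29/81, 7/27, 16/81, 5/27]
  Q: [13/81, 19/81, 19/81, 10/27]
  R: [13/81, 10/27, 2/9, 20/81]
  S: [13/81, 8/27, 23/81, 7/27]
P^3 =
  P: [197/729, 197/729, 53/243, 176/729]
  Q: [133/729, 74/243, 56/243, 206/729]
  R: [133/729, 214/729, 191/729, 191/729]
  S: [133/729, 205/729, 58/243, 217/729]

(P^3)[S -> P] = 133/729

Answer: 133/729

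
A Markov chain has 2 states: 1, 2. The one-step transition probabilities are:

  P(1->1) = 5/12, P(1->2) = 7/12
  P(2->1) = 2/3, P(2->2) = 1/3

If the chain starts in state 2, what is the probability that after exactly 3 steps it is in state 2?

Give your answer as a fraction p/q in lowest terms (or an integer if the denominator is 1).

Answer: 11/24

Derivation:
Computing P^3 by repeated multiplication:
P^1 =
  1: [5/12, 7/12]
  2: [2/3, 1/3]
P^2 =
  1: [9/16, 7/16]
  2: [1/2, 1/2]
P^3 =
  1: [101/192, 91/192]
  2: [13/24, 11/24]

(P^3)[2 -> 2] = 11/24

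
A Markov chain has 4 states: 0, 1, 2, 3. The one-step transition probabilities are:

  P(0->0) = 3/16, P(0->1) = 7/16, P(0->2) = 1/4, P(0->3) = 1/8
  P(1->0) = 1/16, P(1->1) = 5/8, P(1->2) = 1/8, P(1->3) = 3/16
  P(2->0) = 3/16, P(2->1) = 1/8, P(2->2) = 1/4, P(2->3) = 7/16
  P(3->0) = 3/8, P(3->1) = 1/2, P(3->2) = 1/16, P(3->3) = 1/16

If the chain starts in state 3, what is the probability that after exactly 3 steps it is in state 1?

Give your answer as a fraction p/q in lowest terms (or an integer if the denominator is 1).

Answer: 2007/4096

Derivation:
Computing P^3 by repeated multiplication:
P^1 =
  0: [3/16, 7/16, 1/4, 1/8]
  1: [1/16, 5/8, 1/8, 3/16]
  2: [3/16, 1/8, 1/4, 7/16]
  3: [3/8, 1/2, 1/16, 1/16]
P^2 =
  0: [5/32, 115/256, 11/64, 57/256]
  1: [37/256, 135/256, 35/256, 49/256]
  2: [65/256, 105/256, 39/256, 47/256]
  3: [35/256, 33/64, 45/256, 11/64]
P^3 =
  0: [709/4096, 987/2048, 623/4096, 395/2048]
  1: [645/4096, 2071/4096, 607/4096, 773/4096]
  2: [699/4096, 1959/4096, 673/4096, 765/4096]
  3: [159/1024, 2007/4096, 157/1024, 825/4096]

(P^3)[3 -> 1] = 2007/4096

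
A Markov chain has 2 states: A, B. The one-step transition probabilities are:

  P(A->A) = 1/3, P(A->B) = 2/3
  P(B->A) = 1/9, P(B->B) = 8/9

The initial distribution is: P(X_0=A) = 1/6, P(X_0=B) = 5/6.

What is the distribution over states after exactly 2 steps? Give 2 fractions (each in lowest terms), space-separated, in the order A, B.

Answer: 35/243 208/243

Derivation:
Propagating the distribution step by step (d_{t+1} = d_t * P):
d_0 = (A=1/6, B=5/6)
  d_1[A] = 1/6*1/3 + 5/6*1/9 = 4/27
  d_1[B] = 1/6*2/3 + 5/6*8/9 = 23/27
d_1 = (A=4/27, B=23/27)
  d_2[A] = 4/27*1/3 + 23/27*1/9 = 35/243
  d_2[B] = 4/27*2/3 + 23/27*8/9 = 208/243
d_2 = (A=35/243, B=208/243)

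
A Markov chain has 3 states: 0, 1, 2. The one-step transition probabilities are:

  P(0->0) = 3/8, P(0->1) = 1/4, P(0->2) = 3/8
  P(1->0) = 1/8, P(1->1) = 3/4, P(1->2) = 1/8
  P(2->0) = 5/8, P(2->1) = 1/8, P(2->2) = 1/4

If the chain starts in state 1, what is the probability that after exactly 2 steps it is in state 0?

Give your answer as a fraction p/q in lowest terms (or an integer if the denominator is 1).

Computing P^2 by repeated multiplication:
P^1 =
  0: [3/8, 1/4, 3/8]
  1: [1/8, 3/4, 1/8]
  2: [5/8, 1/8, 1/4]
P^2 =
  0: [13/32, 21/64, 17/64]
  1: [7/32, 39/64, 11/64]
  2: [13/32, 9/32, 5/16]

(P^2)[1 -> 0] = 7/32

Answer: 7/32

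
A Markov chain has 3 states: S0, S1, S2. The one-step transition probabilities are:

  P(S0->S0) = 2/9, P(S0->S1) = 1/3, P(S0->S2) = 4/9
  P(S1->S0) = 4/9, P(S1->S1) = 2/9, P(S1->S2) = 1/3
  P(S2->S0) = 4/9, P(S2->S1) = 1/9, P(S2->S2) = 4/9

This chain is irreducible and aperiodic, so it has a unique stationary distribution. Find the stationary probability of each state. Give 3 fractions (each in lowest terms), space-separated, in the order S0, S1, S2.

The stationary distribution satisfies pi = pi * P, i.e.:
  pi_S0 = 2/9*pi_S0 + 4/9*pi_S1 + 4/9*pi_S2
  pi_S1 = 1/3*pi_S0 + 2/9*pi_S1 + 1/9*pi_S2
  pi_S2 = 4/9*pi_S0 + 1/3*pi_S1 + 4/9*pi_S2
with normalization: pi_S0 + pi_S1 + pi_S2 = 1.

Using the first 2 balance equations plus normalization, the linear system A*pi = b is:
  [-7/9, 4/9, 4/9] . pi = 0
  [1/3, -7/9, 1/9] . pi = 0
  [1, 1, 1] . pi = 1

Solving yields:
  pi_S0 = 4/11
  pi_S1 = 19/88
  pi_S2 = 37/88

Verification (pi * P):
  4/11*2/9 + 19/88*4/9 + 37/88*4/9 = 4/11 = pi_S0  (ok)
  4/11*1/3 + 19/88*2/9 + 37/88*1/9 = 19/88 = pi_S1  (ok)
  4/11*4/9 + 19/88*1/3 + 37/88*4/9 = 37/88 = pi_S2  (ok)

Answer: 4/11 19/88 37/88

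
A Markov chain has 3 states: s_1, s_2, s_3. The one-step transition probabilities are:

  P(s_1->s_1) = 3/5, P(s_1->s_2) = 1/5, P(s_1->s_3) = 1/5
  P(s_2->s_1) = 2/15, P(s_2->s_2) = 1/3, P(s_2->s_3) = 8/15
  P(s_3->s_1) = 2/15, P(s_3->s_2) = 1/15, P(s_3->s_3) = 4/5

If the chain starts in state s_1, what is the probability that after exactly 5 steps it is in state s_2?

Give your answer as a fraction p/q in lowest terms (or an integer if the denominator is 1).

Computing P^5 by repeated multiplication:
P^1 =
  s_1: [3/5, 1/5, 1/5]
  s_2: [2/15, 1/3, 8/15]
  s_3: [2/15, 1/15, 4/5]
P^2 =
  s_1: [31/75, 1/5, 29/75]
  s_2: [44/225, 13/75, 142/225]
  s_3: [44/225, 23/225, 158/225]
P^3 =
  s_1: [367/1125, 197/1125, 187/375]
  s_2: [758/3375, 469/3375, 716/1125]
  s_3: [758/3375, 3/25, 2212/3375]
P^4 =
  s_1: [4819/16875, 2647/16875, 9409/16875]
  s_2: [12056/50625, 6767/50625, 31802/50625]
  s_3: [12056/50625, 6511/50625, 3562/5625]
P^5 =
  s_1: [67483/253125, 12367/84375, 148541/253125]
  s_2: [185642/759375, 6787/50625, 471928/759375]
  s_3: [185642/759375, 100781/759375, 472952/759375]

(P^5)[s_1 -> s_2] = 12367/84375

Answer: 12367/84375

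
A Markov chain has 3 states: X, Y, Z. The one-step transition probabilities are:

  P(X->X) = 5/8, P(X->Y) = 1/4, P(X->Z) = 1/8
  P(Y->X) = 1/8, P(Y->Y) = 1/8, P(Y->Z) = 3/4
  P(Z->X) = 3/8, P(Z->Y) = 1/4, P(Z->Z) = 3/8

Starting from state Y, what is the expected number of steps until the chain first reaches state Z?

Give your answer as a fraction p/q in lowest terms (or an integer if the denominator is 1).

Let h_i = expected steps to first reach Z from state i.
Boundary: h_Z = 0.
First-step equations for the other states:
  h_X = 1 + 5/8*h_X + 1/4*h_Y + 1/8*h_Z
  h_Y = 1 + 1/8*h_X + 1/8*h_Y + 3/4*h_Z

Substituting h_Z = 0 and rearranging gives the linear system (I - Q) h = 1:
  [3/8, -1/4] . (h_X, h_Y) = 1
  [-1/8, 7/8] . (h_X, h_Y) = 1

Solving yields:
  h_X = 72/19
  h_Y = 32/19

Starting state is Y, so the expected hitting time is h_Y = 32/19.

Answer: 32/19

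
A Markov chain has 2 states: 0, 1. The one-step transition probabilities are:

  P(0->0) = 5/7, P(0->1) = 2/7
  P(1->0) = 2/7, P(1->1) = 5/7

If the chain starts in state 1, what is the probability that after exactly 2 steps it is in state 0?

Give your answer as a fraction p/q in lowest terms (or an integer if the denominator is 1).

Computing P^2 by repeated multiplication:
P^1 =
  0: [5/7, 2/7]
  1: [2/7, 5/7]
P^2 =
  0: [29/49, 20/49]
  1: [20/49, 29/49]

(P^2)[1 -> 0] = 20/49

Answer: 20/49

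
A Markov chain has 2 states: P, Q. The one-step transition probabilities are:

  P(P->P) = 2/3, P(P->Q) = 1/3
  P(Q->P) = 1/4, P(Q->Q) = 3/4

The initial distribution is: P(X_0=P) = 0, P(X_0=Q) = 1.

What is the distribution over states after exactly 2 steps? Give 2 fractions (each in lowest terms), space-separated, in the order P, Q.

Propagating the distribution step by step (d_{t+1} = d_t * P):
d_0 = (P=0, Q=1)
  d_1[P] = 0*2/3 + 1*1/4 = 1/4
  d_1[Q] = 0*1/3 + 1*3/4 = 3/4
d_1 = (P=1/4, Q=3/4)
  d_2[P] = 1/4*2/3 + 3/4*1/4 = 17/48
  d_2[Q] = 1/4*1/3 + 3/4*3/4 = 31/48
d_2 = (P=17/48, Q=31/48)

Answer: 17/48 31/48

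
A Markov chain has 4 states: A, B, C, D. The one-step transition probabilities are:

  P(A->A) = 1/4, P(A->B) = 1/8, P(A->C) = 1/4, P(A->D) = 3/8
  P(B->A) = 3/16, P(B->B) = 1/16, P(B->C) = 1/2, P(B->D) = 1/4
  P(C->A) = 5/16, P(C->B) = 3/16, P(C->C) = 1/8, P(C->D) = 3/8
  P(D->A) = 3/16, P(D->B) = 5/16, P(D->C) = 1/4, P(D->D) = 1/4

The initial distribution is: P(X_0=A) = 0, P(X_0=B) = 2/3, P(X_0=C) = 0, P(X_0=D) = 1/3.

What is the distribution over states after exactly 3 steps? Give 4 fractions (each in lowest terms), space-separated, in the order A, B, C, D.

Answer: 2857/12288 2321/12288 823/3072 1909/6144

Derivation:
Propagating the distribution step by step (d_{t+1} = d_t * P):
d_0 = (A=0, B=2/3, C=0, D=1/3)
  d_1[A] = 0*1/4 + 2/3*3/16 + 0*5/16 + 1/3*3/16 = 3/16
  d_1[B] = 0*1/8 + 2/3*1/16 + 0*3/16 + 1/3*5/16 = 7/48
  d_1[C] = 0*1/4 + 2/3*1/2 + 0*1/8 + 1/3*1/4 = 5/12
  d_1[D] = 0*3/8 + 2/3*1/4 + 0*3/8 + 1/3*1/4 = 1/4
d_1 = (A=3/16, B=7/48, C=5/12, D=1/4)
  d_2[A] = 3/16*1/4 + 7/48*3/16 + 5/12*5/16 + 1/4*3/16 = 193/768
  d_2[B] = 3/16*1/8 + 7/48*1/16 + 5/12*3/16 + 1/4*5/16 = 145/768
  d_2[C] = 3/16*1/4 + 7/48*1/2 + 5/12*1/8 + 1/4*1/4 = 15/64
  d_2[D] = 3/16*3/8 + 7/48*1/4 + 5/12*3/8 + 1/4*1/4 = 125/384
d_2 = (A=193/768, B=145/768, C=15/64, D=125/384)
  d_3[A] = 193/768*1/4 + 145/768*3/16 + 15/64*5/16 + 125/384*3/16 = 2857/12288
  d_3[B] = 193/768*1/8 + 145/768*1/16 + 15/64*3/16 + 125/384*5/16 = 2321/12288
  d_3[C] = 193/768*1/4 + 145/768*1/2 + 15/64*1/8 + 125/384*1/4 = 823/3072
  d_3[D] = 193/768*3/8 + 145/768*1/4 + 15/64*3/8 + 125/384*1/4 = 1909/6144
d_3 = (A=2857/12288, B=2321/12288, C=823/3072, D=1909/6144)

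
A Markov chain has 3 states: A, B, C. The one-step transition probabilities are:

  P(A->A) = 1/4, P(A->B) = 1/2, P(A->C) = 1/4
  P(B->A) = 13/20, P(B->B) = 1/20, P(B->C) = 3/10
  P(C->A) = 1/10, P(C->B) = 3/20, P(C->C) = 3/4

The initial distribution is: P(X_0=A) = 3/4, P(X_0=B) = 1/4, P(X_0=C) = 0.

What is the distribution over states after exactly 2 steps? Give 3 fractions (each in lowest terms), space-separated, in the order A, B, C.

Answer: 117/320 187/800 641/1600

Derivation:
Propagating the distribution step by step (d_{t+1} = d_t * P):
d_0 = (A=3/4, B=1/4, C=0)
  d_1[A] = 3/4*1/4 + 1/4*13/20 + 0*1/10 = 7/20
  d_1[B] = 3/4*1/2 + 1/4*1/20 + 0*3/20 = 31/80
  d_1[C] = 3/4*1/4 + 1/4*3/10 + 0*3/4 = 21/80
d_1 = (A=7/20, B=31/80, C=21/80)
  d_2[A] = 7/20*1/4 + 31/80*13/20 + 21/80*1/10 = 117/320
  d_2[B] = 7/20*1/2 + 31/80*1/20 + 21/80*3/20 = 187/800
  d_2[C] = 7/20*1/4 + 31/80*3/10 + 21/80*3/4 = 641/1600
d_2 = (A=117/320, B=187/800, C=641/1600)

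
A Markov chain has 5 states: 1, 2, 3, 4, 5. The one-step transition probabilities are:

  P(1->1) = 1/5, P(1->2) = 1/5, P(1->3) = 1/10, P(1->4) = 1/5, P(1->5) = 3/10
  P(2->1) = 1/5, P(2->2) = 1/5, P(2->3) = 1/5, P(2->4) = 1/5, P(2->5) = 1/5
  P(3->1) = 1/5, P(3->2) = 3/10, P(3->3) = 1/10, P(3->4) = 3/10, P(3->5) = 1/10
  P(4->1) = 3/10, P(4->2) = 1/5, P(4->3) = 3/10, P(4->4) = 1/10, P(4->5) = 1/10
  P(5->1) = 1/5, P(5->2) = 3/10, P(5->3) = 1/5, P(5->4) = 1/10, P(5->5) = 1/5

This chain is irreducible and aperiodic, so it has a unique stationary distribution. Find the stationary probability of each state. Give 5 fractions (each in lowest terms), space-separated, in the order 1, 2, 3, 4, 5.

Answer: 118/541 1407/5951 1062/5951 98/541 1106/5951

Derivation:
The stationary distribution satisfies pi = pi * P, i.e.:
  pi_1 = 1/5*pi_1 + 1/5*pi_2 + 1/5*pi_3 + 3/10*pi_4 + 1/5*pi_5
  pi_2 = 1/5*pi_1 + 1/5*pi_2 + 3/10*pi_3 + 1/5*pi_4 + 3/10*pi_5
  pi_3 = 1/10*pi_1 + 1/5*pi_2 + 1/10*pi_3 + 3/10*pi_4 + 1/5*pi_5
  pi_4 = 1/5*pi_1 + 1/5*pi_2 + 3/10*pi_3 + 1/10*pi_4 + 1/10*pi_5
  pi_5 = 3/10*pi_1 + 1/5*pi_2 + 1/10*pi_3 + 1/10*pi_4 + 1/5*pi_5
with normalization: pi_1 + pi_2 + pi_3 + pi_4 + pi_5 = 1.

Using the first 4 balance equations plus normalization, the linear system A*pi = b is:
  [-4/5, 1/5, 1/5, 3/10, 1/5] . pi = 0
  [1/5, -4/5, 3/10, 1/5, 3/10] . pi = 0
  [1/10, 1/5, -9/10, 3/10, 1/5] . pi = 0
  [1/5, 1/5, 3/10, -9/10, 1/10] . pi = 0
  [1, 1, 1, 1, 1] . pi = 1

Solving yields:
  pi_1 = 118/541
  pi_2 = 1407/5951
  pi_3 = 1062/5951
  pi_4 = 98/541
  pi_5 = 1106/5951

Verification (pi * P):
  118/541*1/5 + 1407/5951*1/5 + 1062/5951*1/5 + 98/541*3/10 + 1106/5951*1/5 = 118/541 = pi_1  (ok)
  118/541*1/5 + 1407/5951*1/5 + 1062/5951*3/10 + 98/541*1/5 + 1106/5951*3/10 = 1407/5951 = pi_2  (ok)
  118/541*1/10 + 1407/5951*1/5 + 1062/5951*1/10 + 98/541*3/10 + 1106/5951*1/5 = 1062/5951 = pi_3  (ok)
  118/541*1/5 + 1407/5951*1/5 + 1062/5951*3/10 + 98/541*1/10 + 1106/5951*1/10 = 98/541 = pi_4  (ok)
  118/541*3/10 + 1407/5951*1/5 + 1062/5951*1/10 + 98/541*1/10 + 1106/5951*1/5 = 1106/5951 = pi_5  (ok)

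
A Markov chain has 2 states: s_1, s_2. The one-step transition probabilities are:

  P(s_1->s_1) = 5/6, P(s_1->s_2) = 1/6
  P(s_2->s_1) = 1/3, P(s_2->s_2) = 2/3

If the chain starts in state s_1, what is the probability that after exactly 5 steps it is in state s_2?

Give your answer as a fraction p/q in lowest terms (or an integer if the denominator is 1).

Answer: 31/96

Derivation:
Computing P^5 by repeated multiplication:
P^1 =
  s_1: [5/6, 1/6]
  s_2: [1/3, 2/3]
P^2 =
  s_1: [3/4, 1/4]
  s_2: [1/2, 1/2]
P^3 =
  s_1: [17/24, 7/24]
  s_2: [7/12, 5/12]
P^4 =
  s_1: [11/16, 5/16]
  s_2: [5/8, 3/8]
P^5 =
  s_1: [65/96, 31/96]
  s_2: [31/48, 17/48]

(P^5)[s_1 -> s_2] = 31/96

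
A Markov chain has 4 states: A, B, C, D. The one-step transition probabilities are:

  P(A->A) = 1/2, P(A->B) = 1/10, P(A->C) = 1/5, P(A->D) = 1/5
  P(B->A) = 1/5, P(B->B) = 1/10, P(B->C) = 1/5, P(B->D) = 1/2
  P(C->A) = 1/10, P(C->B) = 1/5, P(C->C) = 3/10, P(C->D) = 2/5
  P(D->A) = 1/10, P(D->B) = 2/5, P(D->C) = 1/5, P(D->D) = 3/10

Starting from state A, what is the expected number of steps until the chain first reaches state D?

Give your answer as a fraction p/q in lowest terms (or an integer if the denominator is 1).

Let h_i = expected steps to first reach D from state i.
Boundary: h_D = 0.
First-step equations for the other states:
  h_A = 1 + 1/2*h_A + 1/10*h_B + 1/5*h_C + 1/5*h_D
  h_B = 1 + 1/5*h_A + 1/10*h_B + 1/5*h_C + 1/2*h_D
  h_C = 1 + 1/10*h_A + 1/5*h_B + 3/10*h_C + 2/5*h_D

Substituting h_D = 0 and rearranging gives the linear system (I - Q) h = 1:
  [1/2, -1/10, -1/5] . (h_A, h_B, h_C) = 1
  [-1/5, 9/10, -1/5] . (h_A, h_B, h_C) = 1
  [-1/10, -1/5, 7/10] . (h_A, h_B, h_C) = 1

Solving yields:
  h_A = 900/253
  h_B = 630/253
  h_C = 670/253

Starting state is A, so the expected hitting time is h_A = 900/253.

Answer: 900/253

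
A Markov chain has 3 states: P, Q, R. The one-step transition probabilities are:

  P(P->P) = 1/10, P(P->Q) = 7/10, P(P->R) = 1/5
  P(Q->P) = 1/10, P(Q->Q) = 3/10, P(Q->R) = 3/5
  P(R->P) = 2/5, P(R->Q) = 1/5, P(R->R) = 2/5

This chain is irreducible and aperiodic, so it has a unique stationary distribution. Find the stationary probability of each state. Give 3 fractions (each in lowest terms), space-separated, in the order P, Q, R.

The stationary distribution satisfies pi = pi * P, i.e.:
  pi_P = 1/10*pi_P + 1/10*pi_Q + 2/5*pi_R
  pi_Q = 7/10*pi_P + 3/10*pi_Q + 1/5*pi_R
  pi_R = 1/5*pi_P + 3/5*pi_Q + 2/5*pi_R
with normalization: pi_P + pi_Q + pi_R = 1.

Using the first 2 balance equations plus normalization, the linear system A*pi = b is:
  [-9/10, 1/10, 2/5] . pi = 0
  [7/10, -7/10, 1/5] . pi = 0
  [1, 1, 1] . pi = 1

Solving yields:
  pi_P = 5/22
  pi_Q = 23/66
  pi_R = 14/33

Verification (pi * P):
  5/22*1/10 + 23/66*1/10 + 14/33*2/5 = 5/22 = pi_P  (ok)
  5/22*7/10 + 23/66*3/10 + 14/33*1/5 = 23/66 = pi_Q  (ok)
  5/22*1/5 + 23/66*3/5 + 14/33*2/5 = 14/33 = pi_R  (ok)

Answer: 5/22 23/66 14/33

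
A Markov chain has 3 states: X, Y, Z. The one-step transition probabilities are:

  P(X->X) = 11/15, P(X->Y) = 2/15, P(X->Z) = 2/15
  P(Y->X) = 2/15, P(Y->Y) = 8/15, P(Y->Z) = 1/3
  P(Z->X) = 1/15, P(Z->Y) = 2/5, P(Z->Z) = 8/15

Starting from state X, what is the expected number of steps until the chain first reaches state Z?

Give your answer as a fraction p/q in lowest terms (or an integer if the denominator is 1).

Answer: 45/8

Derivation:
Let h_i = expected steps to first reach Z from state i.
Boundary: h_Z = 0.
First-step equations for the other states:
  h_X = 1 + 11/15*h_X + 2/15*h_Y + 2/15*h_Z
  h_Y = 1 + 2/15*h_X + 8/15*h_Y + 1/3*h_Z

Substituting h_Z = 0 and rearranging gives the linear system (I - Q) h = 1:
  [4/15, -2/15] . (h_X, h_Y) = 1
  [-2/15, 7/15] . (h_X, h_Y) = 1

Solving yields:
  h_X = 45/8
  h_Y = 15/4

Starting state is X, so the expected hitting time is h_X = 45/8.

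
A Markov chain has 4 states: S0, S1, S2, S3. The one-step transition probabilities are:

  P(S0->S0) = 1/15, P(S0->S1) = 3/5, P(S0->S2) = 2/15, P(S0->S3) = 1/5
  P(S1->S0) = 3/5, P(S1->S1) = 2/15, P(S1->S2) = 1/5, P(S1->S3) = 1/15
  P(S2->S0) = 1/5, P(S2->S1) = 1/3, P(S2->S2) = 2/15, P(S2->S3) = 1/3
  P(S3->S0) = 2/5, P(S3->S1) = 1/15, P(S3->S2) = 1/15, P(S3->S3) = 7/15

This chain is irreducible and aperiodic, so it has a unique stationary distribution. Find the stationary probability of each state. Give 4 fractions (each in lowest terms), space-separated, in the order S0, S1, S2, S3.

The stationary distribution satisfies pi = pi * P, i.e.:
  pi_S0 = 1/15*pi_S0 + 3/5*pi_S1 + 1/5*pi_S2 + 2/5*pi_S3
  pi_S1 = 3/5*pi_S0 + 2/15*pi_S1 + 1/3*pi_S2 + 1/15*pi_S3
  pi_S2 = 2/15*pi_S0 + 1/5*pi_S1 + 2/15*pi_S2 + 1/15*pi_S3
  pi_S3 = 1/5*pi_S0 + 1/15*pi_S1 + 1/3*pi_S2 + 7/15*pi_S3
with normalization: pi_S0 + pi_S1 + pi_S2 + pi_S3 = 1.

Using the first 3 balance equations plus normalization, the linear system A*pi = b is:
  [-14/15, 3/5, 1/5, 2/5] . pi = 0
  [3/5, -13/15, 1/3, 1/15] . pi = 0
  [2/15, 1/5, -13/15, 1/15] . pi = 0
  [1, 1, 1, 1] . pi = 1

Solving yields:
  pi_S0 = 567/1751
  pi_S1 = 1035/3502
  pi_S2 = 479/3502
  pi_S3 = 427/1751

Verification (pi * P):
  567/1751*1/15 + 1035/3502*3/5 + 479/3502*1/5 + 427/1751*2/5 = 567/1751 = pi_S0  (ok)
  567/1751*3/5 + 1035/3502*2/15 + 479/3502*1/3 + 427/1751*1/15 = 1035/3502 = pi_S1  (ok)
  567/1751*2/15 + 1035/3502*1/5 + 479/3502*2/15 + 427/1751*1/15 = 479/3502 = pi_S2  (ok)
  567/1751*1/5 + 1035/3502*1/15 + 479/3502*1/3 + 427/1751*7/15 = 427/1751 = pi_S3  (ok)

Answer: 567/1751 1035/3502 479/3502 427/1751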